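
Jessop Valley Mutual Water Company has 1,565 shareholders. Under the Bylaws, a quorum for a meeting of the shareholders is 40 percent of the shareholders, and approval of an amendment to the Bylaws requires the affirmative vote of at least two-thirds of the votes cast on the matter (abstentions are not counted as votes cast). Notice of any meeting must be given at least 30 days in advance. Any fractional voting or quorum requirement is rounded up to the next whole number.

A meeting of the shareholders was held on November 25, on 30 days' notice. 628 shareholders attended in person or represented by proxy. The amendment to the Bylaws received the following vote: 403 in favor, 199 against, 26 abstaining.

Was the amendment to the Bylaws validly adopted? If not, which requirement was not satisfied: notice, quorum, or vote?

Notice: 30 days given; 30 required. Satisfied.
Quorum: 40% of 1,565 = 626; 628 present. Satisfied.
Vote: requires two-thirds of the votes cast (628 − 26 abstaining = 602); 2/3 of 602 = 401.33, rounded up to 402, so 402 needed; 403 in favor. Satisfied.

Valid — all requirements satisfied.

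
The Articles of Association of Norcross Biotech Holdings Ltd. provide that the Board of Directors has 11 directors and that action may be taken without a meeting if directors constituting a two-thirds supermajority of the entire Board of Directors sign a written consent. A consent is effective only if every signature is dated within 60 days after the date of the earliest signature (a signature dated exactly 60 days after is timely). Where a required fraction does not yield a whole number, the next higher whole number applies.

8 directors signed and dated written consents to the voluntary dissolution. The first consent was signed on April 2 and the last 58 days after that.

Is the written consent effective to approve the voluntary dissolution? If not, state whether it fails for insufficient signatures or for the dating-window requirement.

Effective — both the signature and dating-window requirements are satisfied.

Signatures required: a two-thirds supermajority of 11 — 2/3 of 11 = 7.33, rounded up to 8, so 8 needed; 8 signed. Sufficient.
Dating window: the latest signature is 58 days after the earliest; the limit is 60 days. Within the window.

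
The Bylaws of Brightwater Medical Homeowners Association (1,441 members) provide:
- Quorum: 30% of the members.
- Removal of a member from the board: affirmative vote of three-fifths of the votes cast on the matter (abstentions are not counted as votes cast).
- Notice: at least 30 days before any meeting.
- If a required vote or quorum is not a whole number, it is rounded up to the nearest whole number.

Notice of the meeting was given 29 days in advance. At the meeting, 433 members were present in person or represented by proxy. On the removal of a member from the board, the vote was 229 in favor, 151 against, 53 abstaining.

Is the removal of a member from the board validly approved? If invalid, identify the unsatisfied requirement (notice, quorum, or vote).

Invalid — notice requirement not satisfied.

Notice: 29 days given; 30 required. Not satisfied.
Quorum: 30% of 1,441 = 432.30, rounded up to 433; 433 present. Satisfied.
Vote: requires three-fifths of the votes cast (433 − 53 abstaining = 380); 3/5 of 380 = 228, so 228 needed; 229 in favor. Satisfied.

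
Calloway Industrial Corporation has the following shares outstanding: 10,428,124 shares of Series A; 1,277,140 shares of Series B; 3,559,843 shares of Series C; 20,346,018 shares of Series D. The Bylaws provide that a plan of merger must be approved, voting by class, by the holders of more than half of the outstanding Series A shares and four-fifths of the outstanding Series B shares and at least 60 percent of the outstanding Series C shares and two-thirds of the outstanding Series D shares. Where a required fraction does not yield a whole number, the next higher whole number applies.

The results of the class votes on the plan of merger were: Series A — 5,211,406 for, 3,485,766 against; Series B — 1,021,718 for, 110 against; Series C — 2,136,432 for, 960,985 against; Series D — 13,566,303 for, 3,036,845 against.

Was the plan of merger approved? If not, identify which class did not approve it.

Not approved — the Series A shares did not give the required vote.

Series A: a majority of 10428124 is 5214063; 5,214,063 required, 5,211,406 in favor — not approved.
Series B: 4/5 of 1277140 = 1021712; 1,021,712 required, 1,021,718 in favor — approved.
Series C: 3/5 of 3559843 = 2135905.80, rounded up to 2135906; 2,135,906 required, 2,136,432 in favor — approved.
Series D: 2/3 of 20346018 = 13564012; 13,564,012 required, 13,566,303 in favor — approved.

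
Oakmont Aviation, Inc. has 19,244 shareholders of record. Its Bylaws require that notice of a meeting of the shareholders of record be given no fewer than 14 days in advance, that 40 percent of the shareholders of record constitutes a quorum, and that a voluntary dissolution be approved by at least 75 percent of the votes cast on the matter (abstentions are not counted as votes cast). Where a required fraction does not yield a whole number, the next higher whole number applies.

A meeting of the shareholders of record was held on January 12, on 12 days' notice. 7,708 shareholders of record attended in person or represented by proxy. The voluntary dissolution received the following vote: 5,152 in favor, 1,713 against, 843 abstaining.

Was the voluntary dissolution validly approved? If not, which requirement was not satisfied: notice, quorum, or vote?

Invalid — notice requirement not satisfied.

Notice: 12 days given; 14 required. Not satisfied.
Quorum: 40% of 19,244 = 7,697.60, rounded up to 7,698; 7,708 present. Satisfied.
Vote: requires three-fourths of the votes cast (7,708 − 843 abstaining = 6,865); 3/4 of 6865 = 5148.75, rounded up to 5149, so 5,149 needed; 5,152 in favor. Satisfied.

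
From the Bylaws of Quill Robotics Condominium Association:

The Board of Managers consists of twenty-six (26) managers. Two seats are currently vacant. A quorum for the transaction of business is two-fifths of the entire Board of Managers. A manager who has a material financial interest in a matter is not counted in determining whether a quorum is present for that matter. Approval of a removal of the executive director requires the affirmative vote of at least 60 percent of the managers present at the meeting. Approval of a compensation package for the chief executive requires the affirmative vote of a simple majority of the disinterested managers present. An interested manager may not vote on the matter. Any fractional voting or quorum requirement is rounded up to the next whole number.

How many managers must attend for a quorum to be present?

11

2/5 of 26 = 10.40, rounded up to 11.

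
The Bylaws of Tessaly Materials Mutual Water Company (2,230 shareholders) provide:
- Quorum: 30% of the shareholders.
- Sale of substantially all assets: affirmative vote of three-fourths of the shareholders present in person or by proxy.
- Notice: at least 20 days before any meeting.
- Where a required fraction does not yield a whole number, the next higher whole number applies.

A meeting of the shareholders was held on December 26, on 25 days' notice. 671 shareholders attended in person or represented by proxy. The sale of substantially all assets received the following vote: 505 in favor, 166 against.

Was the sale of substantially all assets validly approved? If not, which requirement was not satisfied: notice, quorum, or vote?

Valid — all requirements satisfied.

Notice: 25 days given; 20 required. Satisfied.
Quorum: 30% of 2,230 = 669; 671 present. Satisfied.
Vote: requires three-fourths of those present (671); 3/4 of 671 = 503.25, rounded up to 504, so 504 needed; 505 in favor. Satisfied.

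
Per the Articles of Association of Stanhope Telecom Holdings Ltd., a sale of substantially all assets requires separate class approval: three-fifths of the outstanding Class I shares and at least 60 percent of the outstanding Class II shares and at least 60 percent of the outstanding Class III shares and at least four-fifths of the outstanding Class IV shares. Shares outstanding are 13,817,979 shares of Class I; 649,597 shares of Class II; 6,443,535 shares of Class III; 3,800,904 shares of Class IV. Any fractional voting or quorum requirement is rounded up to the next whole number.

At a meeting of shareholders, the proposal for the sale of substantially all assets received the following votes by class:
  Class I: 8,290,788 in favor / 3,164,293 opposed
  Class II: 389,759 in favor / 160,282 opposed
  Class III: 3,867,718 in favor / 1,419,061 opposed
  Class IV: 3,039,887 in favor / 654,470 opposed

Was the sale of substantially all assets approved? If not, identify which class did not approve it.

Class I: 3/5 of 13817979 = 8290787.40, rounded up to 8290788; 8,290,788 required, 8,290,788 in favor — approved.
Class II: 3/5 of 649597 = 389758.20, rounded up to 389759; 389,759 required, 389,759 in favor — approved.
Class III: 3/5 of 6443535 = 3866121; 3,866,121 required, 3,867,718 in favor — approved.
Class IV: 4/5 of 3800904 = 3040723.20, rounded up to 3040724; 3,040,724 required, 3,039,887 in favor — not approved.

Not approved — the Class IV shares did not give the required vote.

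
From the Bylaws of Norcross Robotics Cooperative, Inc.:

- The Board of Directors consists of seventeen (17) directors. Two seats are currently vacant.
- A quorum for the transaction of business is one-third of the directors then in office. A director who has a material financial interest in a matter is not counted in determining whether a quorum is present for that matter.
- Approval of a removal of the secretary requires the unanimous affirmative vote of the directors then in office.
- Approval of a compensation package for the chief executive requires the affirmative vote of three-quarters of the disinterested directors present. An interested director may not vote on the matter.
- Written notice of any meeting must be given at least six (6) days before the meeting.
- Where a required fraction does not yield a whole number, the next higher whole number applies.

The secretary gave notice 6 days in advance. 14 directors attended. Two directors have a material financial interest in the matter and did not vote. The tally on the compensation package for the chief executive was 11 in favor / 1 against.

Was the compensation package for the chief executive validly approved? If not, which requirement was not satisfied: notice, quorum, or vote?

Notice: 6 days given; 6 required (6 ≥ 6). Satisfied.
Quorum: 14 present, but the 2 interested directors do not count, leaving 12. Quorum is 5. Satisfied.
Vote: the compensation package for the chief executive requires three-fourths of the disinterested directors present (14 − 2 = 12). 3/4 of 12 = 9, so 9 affirmative votes are needed; 11 voted in favor. Satisfied.

Valid — all requirements satisfied.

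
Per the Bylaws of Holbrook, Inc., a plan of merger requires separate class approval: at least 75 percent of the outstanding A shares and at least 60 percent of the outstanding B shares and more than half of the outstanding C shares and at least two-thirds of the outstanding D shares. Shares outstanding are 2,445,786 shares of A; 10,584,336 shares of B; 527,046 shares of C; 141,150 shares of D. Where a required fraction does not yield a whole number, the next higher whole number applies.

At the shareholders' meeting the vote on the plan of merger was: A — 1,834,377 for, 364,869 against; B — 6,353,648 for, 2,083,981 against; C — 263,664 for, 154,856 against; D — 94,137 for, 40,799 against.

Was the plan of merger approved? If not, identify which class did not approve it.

A: 3/4 of 2445786 = 1834339.50, rounded up to 1834340; 1,834,340 required, 1,834,377 in favor — approved.
B: 3/5 of 10584336 = 6350601.60, rounded up to 6350602; 6,350,602 required, 6,353,648 in favor — approved.
C: a majority of 527046 is 263524; 263,524 required, 263,664 in favor — approved.
D: 2/3 of 141150 = 94100; 94,100 required, 94,137 in favor — approved.

Approved — every class gave the required vote.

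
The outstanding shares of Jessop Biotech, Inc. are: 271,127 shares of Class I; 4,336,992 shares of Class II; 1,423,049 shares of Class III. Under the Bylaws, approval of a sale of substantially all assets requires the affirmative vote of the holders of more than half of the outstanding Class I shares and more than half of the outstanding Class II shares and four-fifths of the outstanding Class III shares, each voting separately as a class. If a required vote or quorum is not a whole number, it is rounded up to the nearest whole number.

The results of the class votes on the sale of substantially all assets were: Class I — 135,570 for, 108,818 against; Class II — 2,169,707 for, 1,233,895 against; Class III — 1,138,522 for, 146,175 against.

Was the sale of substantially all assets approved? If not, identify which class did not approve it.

Class I: a majority of 271127 is 135564; 135,564 required, 135,570 in favor — approved.
Class II: a majority of 4336992 is 2168497; 2,168,497 required, 2,169,707 in favor — approved.
Class III: 4/5 of 1423049 = 1138439.20, rounded up to 1138440; 1,138,440 required, 1,138,522 in favor — approved.

Approved — every class gave the required vote.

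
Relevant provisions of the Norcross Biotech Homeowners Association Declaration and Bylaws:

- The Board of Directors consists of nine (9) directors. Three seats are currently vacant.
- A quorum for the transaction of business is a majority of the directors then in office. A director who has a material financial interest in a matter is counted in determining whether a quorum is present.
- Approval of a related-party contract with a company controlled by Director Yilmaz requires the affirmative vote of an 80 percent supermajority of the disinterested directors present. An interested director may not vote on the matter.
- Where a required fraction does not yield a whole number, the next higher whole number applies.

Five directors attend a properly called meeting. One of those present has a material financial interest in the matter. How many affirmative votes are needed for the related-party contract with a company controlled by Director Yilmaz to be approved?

The related-party contract with a company controlled by Director Yilmaz requires four-fifths of the disinterested directors present (5 − 1 = 4).
4/5 of 4 = 3.20, rounded up to 4.

4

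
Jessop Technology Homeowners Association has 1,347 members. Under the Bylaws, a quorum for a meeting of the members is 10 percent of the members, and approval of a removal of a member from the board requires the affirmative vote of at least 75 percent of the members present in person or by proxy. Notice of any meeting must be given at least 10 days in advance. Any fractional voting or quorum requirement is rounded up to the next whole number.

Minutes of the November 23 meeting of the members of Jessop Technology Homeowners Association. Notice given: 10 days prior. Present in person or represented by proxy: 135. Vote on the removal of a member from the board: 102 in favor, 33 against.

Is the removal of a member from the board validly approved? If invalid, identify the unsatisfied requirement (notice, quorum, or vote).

Notice: 10 days given; 10 required. Satisfied.
Quorum: 10% of 1,347 = 134.70, rounded up to 135; 135 present. Satisfied.
Vote: requires three-fourths of those present (135); 3/4 of 135 = 101.25, rounded up to 102, so 102 needed; 102 in favor. Satisfied.

Valid — all requirements satisfied.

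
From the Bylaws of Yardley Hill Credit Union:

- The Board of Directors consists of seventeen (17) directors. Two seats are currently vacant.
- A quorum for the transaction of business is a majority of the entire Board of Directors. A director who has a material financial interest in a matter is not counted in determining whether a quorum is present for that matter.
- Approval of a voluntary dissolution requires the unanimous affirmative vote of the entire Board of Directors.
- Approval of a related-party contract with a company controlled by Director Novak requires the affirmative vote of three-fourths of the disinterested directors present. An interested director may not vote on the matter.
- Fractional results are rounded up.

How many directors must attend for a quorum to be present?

9

A majority of 17 is 9.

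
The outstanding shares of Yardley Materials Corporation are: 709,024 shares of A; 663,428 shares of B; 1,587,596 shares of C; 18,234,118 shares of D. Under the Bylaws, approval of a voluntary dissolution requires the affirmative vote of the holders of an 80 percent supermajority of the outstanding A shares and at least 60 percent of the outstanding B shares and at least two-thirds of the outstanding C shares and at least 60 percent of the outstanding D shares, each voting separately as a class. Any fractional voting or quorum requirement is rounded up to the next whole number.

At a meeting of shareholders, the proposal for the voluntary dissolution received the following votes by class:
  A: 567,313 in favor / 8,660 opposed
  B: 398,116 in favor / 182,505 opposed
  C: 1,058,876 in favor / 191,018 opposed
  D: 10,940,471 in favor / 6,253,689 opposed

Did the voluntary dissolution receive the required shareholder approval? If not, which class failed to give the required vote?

Approved — every class gave the required vote.

A: 4/5 of 709024 = 567219.20, rounded up to 567220; 567,220 required, 567,313 in favor — approved.
B: 3/5 of 663428 = 398056.80, rounded up to 398057; 398,057 required, 398,116 in favor — approved.
C: 2/3 of 1587596 = 1058397.33, rounded up to 1058398; 1,058,398 required, 1,058,876 in favor — approved.
D: 3/5 of 18234118 = 10940470.80, rounded up to 10940471; 10,940,471 required, 10,940,471 in favor — approved.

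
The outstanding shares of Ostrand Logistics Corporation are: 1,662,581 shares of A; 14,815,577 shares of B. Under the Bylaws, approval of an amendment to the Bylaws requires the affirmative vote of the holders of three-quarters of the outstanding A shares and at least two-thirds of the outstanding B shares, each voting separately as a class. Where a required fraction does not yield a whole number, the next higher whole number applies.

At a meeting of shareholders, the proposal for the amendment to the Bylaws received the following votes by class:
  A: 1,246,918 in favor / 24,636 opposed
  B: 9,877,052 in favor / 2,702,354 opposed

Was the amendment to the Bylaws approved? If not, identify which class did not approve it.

A: 3/4 of 1662581 = 1246935.75, rounded up to 1246936; 1,246,936 required, 1,246,918 in favor — not approved.
B: 2/3 of 14815577 = 9877051.33, rounded up to 9877052; 9,877,052 required, 9,877,052 in favor — approved.

Not approved — the A shares did not give the required vote.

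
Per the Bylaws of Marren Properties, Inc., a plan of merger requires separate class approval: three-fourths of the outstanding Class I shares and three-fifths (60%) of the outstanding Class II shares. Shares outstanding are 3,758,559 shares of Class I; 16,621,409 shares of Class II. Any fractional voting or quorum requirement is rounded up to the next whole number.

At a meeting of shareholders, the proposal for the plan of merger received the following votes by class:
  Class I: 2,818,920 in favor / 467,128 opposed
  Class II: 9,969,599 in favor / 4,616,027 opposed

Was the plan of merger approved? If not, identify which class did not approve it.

Class I: 3/4 of 3758559 = 2818919.25, rounded up to 2818920; 2,818,920 required, 2,818,920 in favor — approved.
Class II: 3/5 of 16621409 = 9972845.40, rounded up to 9972846; 9,972,846 required, 9,969,599 in favor — not approved.

Not approved — the Class II shares did not give the required vote.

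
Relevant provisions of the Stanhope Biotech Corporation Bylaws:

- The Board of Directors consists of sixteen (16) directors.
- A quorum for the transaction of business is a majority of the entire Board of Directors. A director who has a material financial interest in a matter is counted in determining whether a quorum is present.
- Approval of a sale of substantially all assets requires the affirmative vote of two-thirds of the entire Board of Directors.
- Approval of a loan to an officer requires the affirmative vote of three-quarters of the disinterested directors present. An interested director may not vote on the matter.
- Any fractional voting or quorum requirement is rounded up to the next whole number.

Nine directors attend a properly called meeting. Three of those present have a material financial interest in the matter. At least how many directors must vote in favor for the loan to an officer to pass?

The loan to an officer requires three-fourths of the disinterested directors present (9 − 3 = 6).
3/4 of 6 = 4.50, rounded up to 5.

5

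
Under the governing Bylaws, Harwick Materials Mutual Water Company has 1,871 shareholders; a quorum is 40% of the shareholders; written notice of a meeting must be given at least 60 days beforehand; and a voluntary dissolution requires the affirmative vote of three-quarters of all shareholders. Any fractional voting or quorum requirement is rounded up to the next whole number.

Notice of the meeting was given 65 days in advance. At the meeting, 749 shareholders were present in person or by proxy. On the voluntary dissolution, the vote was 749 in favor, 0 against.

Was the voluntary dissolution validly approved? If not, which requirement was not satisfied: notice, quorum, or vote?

Notice: 65 days given; 60 required. Satisfied.
Quorum: 40% of 1,871 = 748.40, rounded up to 749; 749 present. Satisfied.
Vote: requires three-fourths of all shareholders (1,871); 3/4 of 1871 = 1403.25, rounded up to 1404, so 1,404 needed; 749 in favor. Not satisfied.

Invalid — vote requirement not satisfied.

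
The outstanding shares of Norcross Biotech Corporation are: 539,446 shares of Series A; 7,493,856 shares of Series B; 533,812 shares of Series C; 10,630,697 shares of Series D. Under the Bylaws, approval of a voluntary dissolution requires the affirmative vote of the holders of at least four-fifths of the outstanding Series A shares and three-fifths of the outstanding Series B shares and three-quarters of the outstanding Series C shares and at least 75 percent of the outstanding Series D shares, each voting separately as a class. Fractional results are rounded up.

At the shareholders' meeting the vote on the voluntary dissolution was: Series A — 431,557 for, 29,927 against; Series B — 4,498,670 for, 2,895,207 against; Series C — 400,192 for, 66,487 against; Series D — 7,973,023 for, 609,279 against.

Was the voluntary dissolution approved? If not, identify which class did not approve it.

Not approved — the Series C shares did not give the required vote.

Series A: 4/5 of 539446 = 431556.80, rounded up to 431557; 431,557 required, 431,557 in favor — approved.
Series B: 3/5 of 7493856 = 4496313.60, rounded up to 4496314; 4,496,314 required, 4,498,670 in favor — approved.
Series C: 3/4 of 533812 = 400359; 400,359 required, 400,192 in favor — not approved.
Series D: 3/4 of 10630697 = 7973022.75, rounded up to 7973023; 7,973,023 required, 7,973,023 in favor — approved.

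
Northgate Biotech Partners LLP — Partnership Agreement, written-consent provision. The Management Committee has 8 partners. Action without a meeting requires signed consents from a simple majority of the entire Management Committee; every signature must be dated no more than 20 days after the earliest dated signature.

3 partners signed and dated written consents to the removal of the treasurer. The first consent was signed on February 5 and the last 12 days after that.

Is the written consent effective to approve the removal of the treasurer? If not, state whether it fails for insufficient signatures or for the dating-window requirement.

Signatures required: a simple majority of 8 — a majority of 8 is 5, so 5 needed; 3 signed. Insufficient.
Dating window: the latest signature is 12 days after the earliest; the limit is 20 days. Within the window.

Not effective — insufficient signatures.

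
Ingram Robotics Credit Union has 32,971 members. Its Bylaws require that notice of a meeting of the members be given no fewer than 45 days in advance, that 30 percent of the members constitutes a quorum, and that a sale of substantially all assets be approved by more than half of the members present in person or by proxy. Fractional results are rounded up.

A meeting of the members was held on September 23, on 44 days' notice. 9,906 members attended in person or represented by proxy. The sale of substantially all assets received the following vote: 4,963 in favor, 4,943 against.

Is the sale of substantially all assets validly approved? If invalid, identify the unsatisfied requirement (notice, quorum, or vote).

Invalid — notice requirement not satisfied.

Notice: 44 days given; 45 required. Not satisfied.
Quorum: 30% of 32,971 = 9,891.30, rounded up to 9,892; 9,906 present. Satisfied.
Vote: requires a majority of those present (9,906); a majority of 9906 is 4954, so 4,954 needed; 4,963 in favor. Satisfied.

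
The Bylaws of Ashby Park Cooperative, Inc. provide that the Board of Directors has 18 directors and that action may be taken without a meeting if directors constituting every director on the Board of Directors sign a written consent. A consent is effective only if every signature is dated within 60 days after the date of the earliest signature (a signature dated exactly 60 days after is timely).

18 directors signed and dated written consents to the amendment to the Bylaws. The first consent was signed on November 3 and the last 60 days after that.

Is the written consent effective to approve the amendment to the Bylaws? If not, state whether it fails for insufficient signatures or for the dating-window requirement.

Effective — both the signature and dating-window requirements are satisfied.

Signatures required: every one of 18 — unanimous means all 18, so 18 needed; 18 signed. Sufficient.
Dating window: the latest signature is 60 days after the earliest; the limit is 60 days. Within the window.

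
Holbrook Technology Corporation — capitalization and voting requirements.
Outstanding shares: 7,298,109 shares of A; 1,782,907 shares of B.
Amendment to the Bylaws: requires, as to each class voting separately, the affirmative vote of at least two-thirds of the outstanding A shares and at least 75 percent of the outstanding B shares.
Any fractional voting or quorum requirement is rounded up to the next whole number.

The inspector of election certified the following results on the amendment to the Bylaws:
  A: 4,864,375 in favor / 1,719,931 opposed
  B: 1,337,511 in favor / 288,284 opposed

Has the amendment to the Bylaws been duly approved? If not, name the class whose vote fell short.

Not approved — the A shares did not give the required vote.

A: 2/3 of 7298109 = 4865406; 4,865,406 required, 4,864,375 in favor — not approved.
B: 3/4 of 1782907 = 1337180.25, rounded up to 1337181; 1,337,181 required, 1,337,511 in favor — approved.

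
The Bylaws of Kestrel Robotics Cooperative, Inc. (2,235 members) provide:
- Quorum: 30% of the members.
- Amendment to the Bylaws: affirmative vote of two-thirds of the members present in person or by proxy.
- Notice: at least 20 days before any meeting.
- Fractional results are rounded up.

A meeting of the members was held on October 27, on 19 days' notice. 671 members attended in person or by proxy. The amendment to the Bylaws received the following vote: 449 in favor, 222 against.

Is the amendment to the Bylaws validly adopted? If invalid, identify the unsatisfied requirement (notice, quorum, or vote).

Invalid — notice requirement not satisfied.

Notice: 19 days given; 20 required. Not satisfied.
Quorum: 30% of 2,235 = 670.50, rounded up to 671; 671 present. Satisfied.
Vote: requires two-thirds of those present (671); 2/3 of 671 = 447.33, rounded up to 448, so 448 needed; 449 in favor. Satisfied.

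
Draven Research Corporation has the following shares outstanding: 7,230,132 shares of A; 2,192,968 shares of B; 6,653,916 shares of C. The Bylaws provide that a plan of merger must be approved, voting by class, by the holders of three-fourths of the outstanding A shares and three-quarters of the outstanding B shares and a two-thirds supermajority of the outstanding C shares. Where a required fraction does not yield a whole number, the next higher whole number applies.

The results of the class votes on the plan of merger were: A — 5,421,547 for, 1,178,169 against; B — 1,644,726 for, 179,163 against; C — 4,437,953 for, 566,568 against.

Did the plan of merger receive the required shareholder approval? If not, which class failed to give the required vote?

A: 3/4 of 7230132 = 5422599; 5,422,599 required, 5,421,547 in favor — not approved.
B: 3/4 of 2192968 = 1644726; 1,644,726 required, 1,644,726 in favor — approved.
C: 2/3 of 6653916 = 4435944; 4,435,944 required, 4,437,953 in favor — approved.

Not approved — the A shares did not give the required vote.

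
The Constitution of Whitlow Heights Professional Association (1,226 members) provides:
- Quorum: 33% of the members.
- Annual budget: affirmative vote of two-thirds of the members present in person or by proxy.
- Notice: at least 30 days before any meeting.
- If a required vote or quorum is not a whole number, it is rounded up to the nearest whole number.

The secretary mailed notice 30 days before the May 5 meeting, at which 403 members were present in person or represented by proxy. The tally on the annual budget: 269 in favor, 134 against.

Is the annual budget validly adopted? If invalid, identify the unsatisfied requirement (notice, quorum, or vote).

Notice: 30 days given; 30 required. Satisfied.
Quorum: 33% of 1,226 = 404.58, rounded up to 405; 403 present. Not satisfied.
Vote: requires two-thirds of those present (403); 2/3 of 403 = 268.67, rounded up to 269, so 269 needed; 269 in favor. Satisfied.

Invalid — quorum requirement not satisfied.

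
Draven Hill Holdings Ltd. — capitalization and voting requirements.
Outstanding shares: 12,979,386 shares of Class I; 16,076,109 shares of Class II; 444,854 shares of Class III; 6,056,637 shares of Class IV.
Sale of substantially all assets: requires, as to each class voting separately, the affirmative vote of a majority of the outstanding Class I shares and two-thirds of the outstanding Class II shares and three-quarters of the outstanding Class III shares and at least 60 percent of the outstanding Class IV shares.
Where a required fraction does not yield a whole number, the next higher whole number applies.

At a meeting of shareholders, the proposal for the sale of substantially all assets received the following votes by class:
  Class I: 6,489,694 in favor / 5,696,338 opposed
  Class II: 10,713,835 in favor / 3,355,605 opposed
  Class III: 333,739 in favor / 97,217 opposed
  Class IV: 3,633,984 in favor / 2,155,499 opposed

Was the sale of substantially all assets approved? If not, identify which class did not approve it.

Class I: a majority of 12979386 is 6489694; 6,489,694 required, 6,489,694 in favor — approved.
Class II: 2/3 of 16076109 = 10717406; 10,717,406 required, 10,713,835 in favor — not approved.
Class III: 3/4 of 444854 = 333640.50, rounded up to 333641; 333,641 required, 333,739 in favor — approved.
Class IV: 3/5 of 6056637 = 3633982.20, rounded up to 3633983; 3,633,983 required, 3,633,984 in favor — approved.

Not approved — the Class II shares did not give the required vote.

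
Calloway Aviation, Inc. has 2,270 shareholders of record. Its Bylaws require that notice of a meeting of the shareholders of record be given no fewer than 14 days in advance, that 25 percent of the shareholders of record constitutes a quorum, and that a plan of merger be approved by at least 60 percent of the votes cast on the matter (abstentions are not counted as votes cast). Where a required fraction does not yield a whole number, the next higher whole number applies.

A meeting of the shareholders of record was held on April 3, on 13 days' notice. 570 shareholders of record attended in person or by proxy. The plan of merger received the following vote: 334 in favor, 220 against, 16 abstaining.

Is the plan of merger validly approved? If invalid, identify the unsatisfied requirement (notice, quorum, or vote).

Notice: 13 days given; 14 required. Not satisfied.
Quorum: 25% of 2,270 = 567.50, rounded up to 568; 570 present. Satisfied.
Vote: requires three-fifths of the votes cast (570 − 16 abstaining = 554); 3/5 of 554 = 332.40, rounded up to 333, so 333 needed; 334 in favor. Satisfied.

Invalid — notice requirement not satisfied.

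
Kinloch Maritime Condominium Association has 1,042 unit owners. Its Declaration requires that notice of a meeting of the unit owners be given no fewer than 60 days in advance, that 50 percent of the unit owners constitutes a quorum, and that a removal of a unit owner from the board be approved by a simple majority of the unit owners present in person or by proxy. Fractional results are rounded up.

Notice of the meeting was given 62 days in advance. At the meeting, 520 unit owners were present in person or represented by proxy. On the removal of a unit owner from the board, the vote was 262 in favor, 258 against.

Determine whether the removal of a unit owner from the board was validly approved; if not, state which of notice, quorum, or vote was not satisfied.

Notice: 62 days given; 60 required. Satisfied.
Quorum: 50% of 1,042 = 521; 520 present. Not satisfied.
Vote: requires a majority of those present (520); a majority of 520 is 261, so 261 needed; 262 in favor. Satisfied.

Invalid — quorum requirement not satisfied.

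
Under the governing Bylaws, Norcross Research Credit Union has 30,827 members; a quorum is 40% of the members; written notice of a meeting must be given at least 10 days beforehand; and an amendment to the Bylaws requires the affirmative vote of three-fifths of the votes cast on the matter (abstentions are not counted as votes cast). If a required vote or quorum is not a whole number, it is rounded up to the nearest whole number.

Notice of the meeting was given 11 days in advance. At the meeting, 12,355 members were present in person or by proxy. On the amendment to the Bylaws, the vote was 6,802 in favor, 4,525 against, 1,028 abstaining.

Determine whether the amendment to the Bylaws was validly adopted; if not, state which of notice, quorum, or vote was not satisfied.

Notice: 11 days given; 10 required. Satisfied.
Quorum: 40% of 30,827 = 12,330.80, rounded up to 12,331; 12,355 present. Satisfied.
Vote: requires three-fifths of the votes cast (12,355 − 1,028 abstaining = 11,327); 3/5 of 11327 = 6796.20, rounded up to 6797, so 6,797 needed; 6,802 in favor. Satisfied.

Valid — all requirements satisfied.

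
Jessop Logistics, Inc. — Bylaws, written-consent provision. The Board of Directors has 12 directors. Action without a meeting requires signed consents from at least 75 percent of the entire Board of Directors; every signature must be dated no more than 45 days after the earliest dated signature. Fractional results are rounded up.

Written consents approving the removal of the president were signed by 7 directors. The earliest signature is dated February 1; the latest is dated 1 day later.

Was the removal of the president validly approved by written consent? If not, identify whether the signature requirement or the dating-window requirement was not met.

Not effective — insufficient signatures.

Signatures required: at least 75 percent of 12 — 3/4 of 12 = 9, so 9 needed; 7 signed. Insufficient.
Dating window: the latest signature is 1 day after the earliest; the limit is 45 days. Within the window.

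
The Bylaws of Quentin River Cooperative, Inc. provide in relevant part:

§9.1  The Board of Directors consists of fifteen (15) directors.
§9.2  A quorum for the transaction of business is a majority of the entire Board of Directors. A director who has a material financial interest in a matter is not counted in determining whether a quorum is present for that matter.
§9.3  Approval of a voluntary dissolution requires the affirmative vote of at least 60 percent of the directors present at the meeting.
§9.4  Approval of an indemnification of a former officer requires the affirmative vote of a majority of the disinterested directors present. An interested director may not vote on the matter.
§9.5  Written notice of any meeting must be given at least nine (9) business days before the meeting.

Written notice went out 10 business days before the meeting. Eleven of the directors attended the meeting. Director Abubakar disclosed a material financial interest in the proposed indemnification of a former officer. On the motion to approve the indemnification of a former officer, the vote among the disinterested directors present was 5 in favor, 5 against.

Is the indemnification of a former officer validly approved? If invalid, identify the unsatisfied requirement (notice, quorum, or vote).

Invalid — vote requirement not satisfied.

Notice: 10 business days given; 9 required (10 ≥ 9). Satisfied.
Quorum: 11 present, but the 1 interested director does not count, leaving 10. Quorum is 8. Satisfied.
Vote: the indemnification of a former officer requires a majority of the disinterested directors present (11 − 1 = 10). A majority of 10 is 6, so 6 affirmative votes are needed; 5 voted in favor. Not satisfied.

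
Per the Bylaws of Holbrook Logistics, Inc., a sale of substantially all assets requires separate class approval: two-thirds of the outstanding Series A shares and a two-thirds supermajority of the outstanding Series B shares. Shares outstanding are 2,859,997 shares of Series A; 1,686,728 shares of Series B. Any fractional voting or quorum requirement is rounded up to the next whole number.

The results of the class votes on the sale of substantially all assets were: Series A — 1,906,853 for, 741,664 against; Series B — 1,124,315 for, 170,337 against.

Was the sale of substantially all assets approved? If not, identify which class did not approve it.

Series A: 2/3 of 2859997 = 1906664.67, rounded up to 1906665; 1,906,665 required, 1,906,853 in favor — approved.
Series B: 2/3 of 1686728 = 1124485.33, rounded up to 1124486; 1,124,486 required, 1,124,315 in favor — not approved.

Not approved — the Series B shares did not give the required vote.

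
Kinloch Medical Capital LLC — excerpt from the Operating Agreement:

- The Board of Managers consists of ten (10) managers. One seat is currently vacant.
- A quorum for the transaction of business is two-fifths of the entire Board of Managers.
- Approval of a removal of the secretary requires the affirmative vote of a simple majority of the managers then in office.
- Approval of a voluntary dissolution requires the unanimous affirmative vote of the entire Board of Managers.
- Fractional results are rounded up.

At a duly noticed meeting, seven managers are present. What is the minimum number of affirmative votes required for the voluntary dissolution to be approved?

10

The voluntary dissolution requires the unanimous vote of the entire Board of Managers (10).
Unanimous means all 10.
(Only 7 can vote, so the voluntary dissolution cannot pass at this meeting, but the required vote is still 10.)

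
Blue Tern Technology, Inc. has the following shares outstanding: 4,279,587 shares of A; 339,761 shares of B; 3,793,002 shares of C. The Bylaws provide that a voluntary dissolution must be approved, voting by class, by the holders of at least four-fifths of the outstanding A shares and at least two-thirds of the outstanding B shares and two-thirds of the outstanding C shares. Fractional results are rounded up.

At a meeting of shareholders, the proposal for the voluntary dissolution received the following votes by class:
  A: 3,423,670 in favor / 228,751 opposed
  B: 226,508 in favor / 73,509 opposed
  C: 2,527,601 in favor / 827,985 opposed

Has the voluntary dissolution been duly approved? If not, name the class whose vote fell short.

Not approved — the C shares did not give the required vote.

A: 4/5 of 4279587 = 3423669.60, rounded up to 3423670; 3,423,670 required, 3,423,670 in favor — approved.
B: 2/3 of 339761 = 226507.33, rounded up to 226508; 226,508 required, 226,508 in favor — approved.
C: 2/3 of 3793002 = 2528668; 2,528,668 required, 2,527,601 in favor — not approved.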